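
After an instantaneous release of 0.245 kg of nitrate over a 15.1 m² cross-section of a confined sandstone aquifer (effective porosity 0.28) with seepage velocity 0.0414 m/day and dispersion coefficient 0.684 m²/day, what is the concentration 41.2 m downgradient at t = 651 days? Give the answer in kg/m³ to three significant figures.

0.000691 kg/m³

For an instantaneous plane source, C(x,t) = M/(n_e·A·√(4πDt)) · exp(−(x−vt)²/(4Dt)), with n_e·A the pore (flow) area.
Plume center vt = 0.0414 × 651 = 26.9514 m, so the well at 41.2 m is 14.2486 m downgradient of the peak.
√(4πDt) = 74.80 m, giving peak height M/(n_e·A·√(4πDt)) = 0.245/(0.28 × 15.1 × 74.80) = 0.0007747 kg/m³.
(x−vt)²/(4Dt) = (14.2486)²/(4 × 0.684 × 651) = 0.1140; exp(−0.1140) = 0.8923.
C = 0.0007747 × 0.8923 = 0.000691 kg/m³.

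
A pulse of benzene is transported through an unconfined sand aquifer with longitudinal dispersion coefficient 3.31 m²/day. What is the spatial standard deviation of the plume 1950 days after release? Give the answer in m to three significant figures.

114 m

Dispersive spreading gives a Gaussian with σ² = 2Dt; advection only shifts the center.
σ = √(2 × 3.31 × 1950) = 114 m.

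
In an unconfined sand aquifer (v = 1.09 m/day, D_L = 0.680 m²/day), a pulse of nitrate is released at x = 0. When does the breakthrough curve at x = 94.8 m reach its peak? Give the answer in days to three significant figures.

For the 1D instantaneous-source solution, setting ∂C/∂t = 0 at fixed x gives v²t² + 2Dt − x² = 0, so t = (√(D² + v²x²) − D)/v².
√(D² + v²x²) = √(0.680² + 1.09² × 94.8²) = 103.3; v² = 1.1881.
t = (103.3 − 0.680)/1.1881 = 86.4 days (vs. the pure-advection estimate x/v = 87.0 d).

86.4 days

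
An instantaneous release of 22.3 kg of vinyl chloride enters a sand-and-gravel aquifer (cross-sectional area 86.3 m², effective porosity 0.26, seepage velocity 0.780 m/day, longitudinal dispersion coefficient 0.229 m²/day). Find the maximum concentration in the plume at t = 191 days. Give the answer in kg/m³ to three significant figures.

The peak of an instantaneous 1D plume sits at x = vt; there the Gaussian factor is 1 and C_max = M/(n_e·A·√(4πDt)), where n_e·A is the pore area the mass is dissolved in.
√(4πDt) = √(4π × 0.229 × 191) = 23.44 m, so C_max = 22.3/(0.26 × 86.3 × 23.44) = 0.0424 kg/m³.

0.0424 kg/m³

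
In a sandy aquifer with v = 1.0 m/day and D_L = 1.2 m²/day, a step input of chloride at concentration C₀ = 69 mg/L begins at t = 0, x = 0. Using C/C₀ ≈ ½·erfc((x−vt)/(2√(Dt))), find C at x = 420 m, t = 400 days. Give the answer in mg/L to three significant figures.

17.9 mg/L

For a continuous step input, C/C₀ ≈ ½·erfc((x−vt)/(2√(Dt))).
vt = 1.0 × 400 = 400 m and 2√(Dt) = 2√(1.2 × 400) = 43.82 m.
Argument (x−vt)/(2√(Dt)) = (420 − 400)/43.82 = 0.4564; ½·erfc(0.4564) = 0.2593.
C = 69 × 0.2593 = 17.9 mg/L.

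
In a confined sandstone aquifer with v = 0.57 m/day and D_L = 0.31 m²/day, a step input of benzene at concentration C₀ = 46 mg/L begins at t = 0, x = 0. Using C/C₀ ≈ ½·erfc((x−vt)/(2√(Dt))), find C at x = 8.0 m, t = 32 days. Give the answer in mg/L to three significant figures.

45.5 mg/L

For a continuous step input, C/C₀ ≈ ½·erfc((x−vt)/(2√(Dt))).
vt = 0.57 × 32 = 18.24 m and 2√(Dt) = 2√(0.31 × 32) = 6.299 m.
Argument (x−vt)/(2√(Dt)) = (8.0 − 18.24)/6.299 = -1.626; ½·erfc(-1.626) = 0.9893.
C = 46 × 0.9893 = 45.5 mg/L.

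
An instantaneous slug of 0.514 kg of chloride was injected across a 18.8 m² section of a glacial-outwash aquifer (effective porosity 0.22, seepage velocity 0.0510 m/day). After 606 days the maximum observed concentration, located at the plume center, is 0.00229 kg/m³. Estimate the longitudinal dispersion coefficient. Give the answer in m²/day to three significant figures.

0.387 m²/day

At the plume center C_max = M/(n_e·A·√(4πDt)), so D = M²/(4πt·(n_e·A·C_max)²).
n_e·A·C_max = 0.22 × 18.8 × 0.00229 = 0.009471 kg/m.
D = 0.514²/(4π × 606 × 0.009471²) = 0.387 m²/day.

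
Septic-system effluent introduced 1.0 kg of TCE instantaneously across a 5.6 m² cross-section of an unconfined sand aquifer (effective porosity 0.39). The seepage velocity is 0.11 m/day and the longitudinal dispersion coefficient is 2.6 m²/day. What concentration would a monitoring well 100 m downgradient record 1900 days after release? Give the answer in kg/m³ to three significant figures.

For an instantaneous plane source, C(x,t) = M/(n_e·A·√(4πDt)) · exp(−(x−vt)²/(4Dt)), with n_e·A the pore (flow) area.
Plume center vt = 0.11 × 1900 = 209 m, so the well at 100 m is 109 m upgradient of the peak.
√(4πDt) = 249.2 m, giving peak height M/(n_e·A·√(4πDt)) = 1.0/(0.39 × 5.6 × 249.2) = 0.001837 kg/m³.
(x−vt)²/(4Dt) = (-109)²/(4 × 2.6 × 1900) = 0.6013; exp(−0.6013) = 0.5481.
C = 0.001837 × 0.5481 = 0.00101 kg/m³.

0.00101 kg/m³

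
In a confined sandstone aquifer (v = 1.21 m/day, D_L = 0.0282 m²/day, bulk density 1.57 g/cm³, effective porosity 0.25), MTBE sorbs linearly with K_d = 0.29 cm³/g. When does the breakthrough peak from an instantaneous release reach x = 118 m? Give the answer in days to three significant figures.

Retardation factor R = 1 + ρ_b·K_d/n = 1 + 1.57 × 0.29/0.25 = 2.821.
Sorption retards both mechanisms: v_R = v/R = 0.4289 m/day, D_R = D/R = 0.009996 m²/day.
Peak time from v_R²t² + 2D_R t − x² = 0: t = (√(D_R² + v_R²x²) − D_R)/v_R².
√(D_R² + v_R²x²) = √(0.009996² + 0.4289² × 118²) = 50.61; v_R² = 0.1840.
t = (50.61 − 0.009996)/0.1840 = 275 days.

275 days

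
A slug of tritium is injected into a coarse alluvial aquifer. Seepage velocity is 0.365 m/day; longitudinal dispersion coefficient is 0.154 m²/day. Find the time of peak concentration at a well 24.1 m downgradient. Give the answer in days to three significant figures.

64.9 days

For the 1D instantaneous-source solution, setting ∂C/∂t = 0 at fixed x gives v²t² + 2Dt − x² = 0, so t = (√(D² + v²x²) − D)/v².
√(D² + v²x²) = √(0.154² + 0.365² × 24.1²) = 8.798; v² = 0.133225.
t = (8.798 − 0.154)/0.133225 = 64.9 days (vs. the pure-advection estimate x/v = 66.0 d).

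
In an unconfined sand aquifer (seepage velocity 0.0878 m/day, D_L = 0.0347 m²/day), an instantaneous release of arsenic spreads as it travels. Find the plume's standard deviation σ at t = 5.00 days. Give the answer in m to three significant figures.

0.589 m

Dispersive spreading gives a Gaussian with σ² = 2Dt; advection only shifts the center.
σ = √(2 × 0.0347 × 5.00) = 0.589 m.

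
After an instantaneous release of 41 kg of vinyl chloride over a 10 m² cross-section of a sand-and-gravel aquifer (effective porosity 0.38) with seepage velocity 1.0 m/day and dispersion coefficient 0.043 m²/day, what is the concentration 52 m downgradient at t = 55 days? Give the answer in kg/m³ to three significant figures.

For an instantaneous plane source, C(x,t) = M/(n_e·A·√(4πDt)) · exp(−(x−vt)²/(4Dt)), with n_e·A the pore (flow) area.
Plume center vt = 1.0 × 55 = 55 m, so the well at 52 m is 3 m upgradient of the peak.
√(4πDt) = 5.452 m, giving peak height M/(n_e·A·√(4πDt)) = 41/(0.38 × 10 × 5.452) = 1.979 kg/m³.
(x−vt)²/(4Dt) = (-3)²/(4 × 0.043 × 55) = 0.9514; exp(−0.9514) = 0.3862.
C = 1.979 × 0.3862 = 0.764 kg/m³.

0.764 kg/m³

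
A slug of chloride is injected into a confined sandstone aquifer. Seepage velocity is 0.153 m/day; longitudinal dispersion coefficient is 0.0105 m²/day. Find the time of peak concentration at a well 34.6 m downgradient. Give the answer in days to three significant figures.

For the 1D instantaneous-source solution, setting ∂C/∂t = 0 at fixed x gives v²t² + 2Dt − x² = 0, so t = (√(D² + v²x²) − D)/v².
√(D² + v²x²) = √(0.0105² + 0.153² × 34.6²) = 5.294; v² = 0.023409.
t = (5.294 − 0.0105)/0.023409 = 226 days (vs. the pure-advection estimate x/v = 226 d).

226 days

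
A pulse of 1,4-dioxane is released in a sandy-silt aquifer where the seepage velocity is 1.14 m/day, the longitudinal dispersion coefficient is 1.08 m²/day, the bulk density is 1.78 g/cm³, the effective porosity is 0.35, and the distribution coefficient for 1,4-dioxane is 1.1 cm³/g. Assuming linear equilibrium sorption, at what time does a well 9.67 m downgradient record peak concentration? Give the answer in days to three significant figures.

50.7 days

Retardation factor R = 1 + ρ_b·K_d/n = 1 + 1.78 × 1.1/0.35 = 6.594.
Sorption retards both mechanisms: v_R = v/R = 0.1729 m/day, D_R = D/R = 0.1638 m²/day.
Peak time from v_R²t² + 2D_R t − x² = 0: t = (√(D_R² + v_R²x²) − D_R)/v_R².
√(D_R² + v_R²x²) = √(0.1638² + 0.1729² × 9.67²) = 1.680; v_R² = 0.02989.
t = (1.680 − 0.1638)/0.02989 = 50.7 days.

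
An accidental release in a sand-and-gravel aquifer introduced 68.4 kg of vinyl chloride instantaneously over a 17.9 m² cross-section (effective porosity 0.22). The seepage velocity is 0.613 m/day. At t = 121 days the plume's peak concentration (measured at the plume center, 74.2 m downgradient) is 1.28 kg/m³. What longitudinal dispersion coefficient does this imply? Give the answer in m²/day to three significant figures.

0.121 m²/day

At the plume center C_max = M/(n_e·A·√(4πDt)), so D = M²/(4πt·(n_e·A·C_max)²).
n_e·A·C_max = 0.22 × 17.9 × 1.28 = 5.041 kg/m.
D = 68.4²/(4π × 121 × 5.041²) = 0.121 m²/day.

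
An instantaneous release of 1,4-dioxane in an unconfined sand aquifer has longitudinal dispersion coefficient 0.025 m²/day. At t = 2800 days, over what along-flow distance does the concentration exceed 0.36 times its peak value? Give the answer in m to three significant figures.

33.8 m

The plume is Gaussian with σ = √(2Dt) = √(2 × 0.025 × 2800) = 11.83 m.
C/C_peak = exp(−Δx²/(2σ²)) = 0.36 ⇒ Δx = σ·√(−2 ln 0.36) = 11.83 × 1.429 = 16.91 m.
Width = 2Δx = 33.8 m.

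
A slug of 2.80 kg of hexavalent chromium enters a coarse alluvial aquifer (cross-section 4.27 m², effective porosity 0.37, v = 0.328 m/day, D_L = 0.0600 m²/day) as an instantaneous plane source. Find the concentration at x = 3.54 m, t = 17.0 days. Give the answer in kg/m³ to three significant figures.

For an instantaneous plane source, C(x,t) = M/(n_e·A·√(4πDt)) · exp(−(x−vt)²/(4Dt)), with n_e·A the pore (flow) area.
Plume center vt = 0.328 × 17.0 = 5.576 m, so the well at 3.54 m is 2.036 m upgradient of the peak.
√(4πDt) = 3.580 m, giving peak height M/(n_e·A·√(4πDt)) = 2.80/(0.37 × 4.27 × 3.580) = 0.4950 kg/m³.
(x−vt)²/(4Dt) = (-2.036)²/(4 × 0.0600 × 17.0) = 1.016; exp(−1.016) = 0.3620.
C = 0.4950 × 0.3620 = 0.179 kg/m³.

0.179 kg/m³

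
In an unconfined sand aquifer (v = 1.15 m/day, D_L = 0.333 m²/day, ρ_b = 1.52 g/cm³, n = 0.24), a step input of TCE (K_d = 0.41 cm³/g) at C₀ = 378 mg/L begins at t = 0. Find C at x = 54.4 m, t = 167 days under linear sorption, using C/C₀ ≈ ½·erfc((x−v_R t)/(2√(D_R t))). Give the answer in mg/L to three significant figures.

162 mg/L

Retardation factor R = 1 + ρ_b·K_d/n = 1 + 1.52 × 0.41/0.24 = 3.597.
Sorption retards both mechanisms: v_R = v/R = 0.3197 m/day, D_R = D/R = 0.09258 m²/day.
v_R·t = 0.3197 × 167 = 53.3899 m; 2√(D_R t) = 7.864 m; argument = (54.4 − 53.3899)/7.864 = 0.1284.
C = C₀ × ½·erfc(0.1284) = 378 × 0.4280 = 162 mg/L.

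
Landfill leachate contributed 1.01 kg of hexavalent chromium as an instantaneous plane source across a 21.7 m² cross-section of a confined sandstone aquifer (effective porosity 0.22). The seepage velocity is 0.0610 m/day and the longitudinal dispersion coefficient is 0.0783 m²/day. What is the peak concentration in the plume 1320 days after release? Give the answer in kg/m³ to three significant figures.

The peak of an instantaneous 1D plume sits at x = vt; there the Gaussian factor is 1 and C_max = M/(n_e·A·√(4πDt)), where n_e·A is the pore area the mass is dissolved in.
√(4πDt) = √(4π × 0.0783 × 1320) = 36.04 m, so C_max = 1.01/(0.22 × 21.7 × 36.04) = 0.00587 kg/m³.

0.00587 kg/m³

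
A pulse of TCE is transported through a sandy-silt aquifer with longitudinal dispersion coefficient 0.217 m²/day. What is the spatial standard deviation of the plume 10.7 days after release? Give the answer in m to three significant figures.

Dispersive spreading gives a Gaussian with σ² = 2Dt; advection only shifts the center.
σ = √(2 × 0.217 × 10.7) = 2.15 m.

2.15 m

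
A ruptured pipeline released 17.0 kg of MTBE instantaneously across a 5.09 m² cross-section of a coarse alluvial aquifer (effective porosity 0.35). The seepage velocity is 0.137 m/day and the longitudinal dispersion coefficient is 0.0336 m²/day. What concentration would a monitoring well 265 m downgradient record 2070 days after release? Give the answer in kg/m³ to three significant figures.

For an instantaneous plane source, C(x,t) = M/(n_e·A·√(4πDt)) · exp(−(x−vt)²/(4Dt)), with n_e·A the pore (flow) area.
Plume center vt = 0.137 × 2070 = 283.59 m, so the well at 265 m is 18.59 m upgradient of the peak.
√(4πDt) = 29.56 m, giving peak height M/(n_e·A·√(4πDt)) = 17.0/(0.35 × 5.09 × 29.56) = 0.3228 kg/m³.
(x−vt)²/(4Dt) = (-18.59)²/(4 × 0.0336 × 2070) = 1.242; exp(−1.242) = 0.2888.
C = 0.3228 × 0.2888 = 0.0932 kg/m³.

0.0932 kg/m³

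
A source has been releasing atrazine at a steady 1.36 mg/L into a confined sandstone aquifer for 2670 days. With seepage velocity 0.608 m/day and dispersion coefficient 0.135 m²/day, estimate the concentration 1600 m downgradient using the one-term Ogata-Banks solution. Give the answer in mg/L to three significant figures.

For a continuous step input, C/C₀ ≈ ½·erfc((x−vt)/(2√(Dt))).
vt = 0.608 × 2670 = 1623.36 m and 2√(Dt) = 2√(0.135 × 2670) = 37.97 m.
Argument (x−vt)/(2√(Dt)) = (1600 − 1623.36)/37.97 = -0.6152; ½·erfc(-0.6152) = 0.8079.
C = 1.36 × 0.8079 = 1.10 mg/L.

1.10 mg/L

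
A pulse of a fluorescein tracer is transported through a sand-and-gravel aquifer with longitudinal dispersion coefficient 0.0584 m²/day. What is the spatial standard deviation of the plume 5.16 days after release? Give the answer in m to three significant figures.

Dispersive spreading gives a Gaussian with σ² = 2Dt; advection only shifts the center.
σ = √(2 × 0.0584 × 5.16) = 0.776 m.

0.776 m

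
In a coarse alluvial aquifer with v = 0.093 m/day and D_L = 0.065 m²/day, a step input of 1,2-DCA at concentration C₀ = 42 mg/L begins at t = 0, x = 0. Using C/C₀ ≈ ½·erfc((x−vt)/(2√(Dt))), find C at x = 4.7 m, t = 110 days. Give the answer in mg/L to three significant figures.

For a continuous step input, C/C₀ ≈ ½·erfc((x−vt)/(2√(Dt))).
vt = 0.093 × 110 = 10.23 m and 2√(Dt) = 2√(0.065 × 110) = 5.348 m.
Argument (x−vt)/(2√(Dt)) = (4.7 − 10.23)/5.348 = -1.034; ½·erfc(-1.034) = 0.9282.
C = 42 × 0.9282 = 39.0 mg/L.

39.0 mg/L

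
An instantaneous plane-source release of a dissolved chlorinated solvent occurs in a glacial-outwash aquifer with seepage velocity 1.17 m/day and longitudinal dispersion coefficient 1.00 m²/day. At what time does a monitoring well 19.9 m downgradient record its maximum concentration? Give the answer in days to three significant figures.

For the 1D instantaneous-source solution, setting ∂C/∂t = 0 at fixed x gives v²t² + 2Dt − x² = 0, so t = (√(D² + v²x²) − D)/v².
√(D² + v²x²) = √(1.00² + 1.17² × 19.9²) = 23.30; v² = 1.3689.
t = (23.30 − 1.00)/1.3689 = 16.3 days (vs. the pure-advection estimate x/v = 17.0 d).

16.3 days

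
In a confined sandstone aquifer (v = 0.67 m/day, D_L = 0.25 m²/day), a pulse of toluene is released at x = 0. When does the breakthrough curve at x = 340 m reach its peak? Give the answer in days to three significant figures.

For the 1D instantaneous-source solution, setting ∂C/∂t = 0 at fixed x gives v²t² + 2Dt − x² = 0, so t = (√(D² + v²x²) − D)/v².
√(D² + v²x²) = √(0.25² + 0.67² × 340²) = 227.8; v² = 0.4489.
t = (227.8 − 0.25)/0.4489 = 507 days (vs. the pure-advection estimate x/v = 507 d).

507 days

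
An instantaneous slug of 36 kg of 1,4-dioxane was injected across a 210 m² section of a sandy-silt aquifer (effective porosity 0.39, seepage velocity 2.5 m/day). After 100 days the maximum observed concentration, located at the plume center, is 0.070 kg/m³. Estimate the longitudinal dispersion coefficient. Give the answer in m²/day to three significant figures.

At the plume center C_max = M/(n_e·A·√(4πDt)), so D = M²/(4πt·(n_e·A·C_max)²).
n_e·A·C_max = 0.39 × 210 × 0.070 = 5.733 kg/m.
D = 36²/(4π × 100 × 5.733²) = 0.0314 m²/day.

0.0314 m²/day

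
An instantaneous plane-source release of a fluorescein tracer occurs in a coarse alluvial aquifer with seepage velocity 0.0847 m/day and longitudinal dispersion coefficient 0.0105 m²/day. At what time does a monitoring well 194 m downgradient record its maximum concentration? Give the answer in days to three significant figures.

For the 1D instantaneous-source solution, setting ∂C/∂t = 0 at fixed x gives v²t² + 2Dt − x² = 0, so t = (√(D² + v²x²) − D)/v².
√(D² + v²x²) = √(0.0105² + 0.0847² × 194²) = 16.43; v² = 0.00717409.
t = (16.43 − 0.0105)/0.00717409 = 2290 days (vs. the pure-advection estimate x/v = 2290 d).

2290 days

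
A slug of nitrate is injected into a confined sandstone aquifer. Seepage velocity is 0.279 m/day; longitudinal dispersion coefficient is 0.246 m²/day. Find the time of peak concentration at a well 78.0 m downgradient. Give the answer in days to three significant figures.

For the 1D instantaneous-source solution, setting ∂C/∂t = 0 at fixed x gives v²t² + 2Dt − x² = 0, so t = (√(D² + v²x²) − D)/v².
√(D² + v²x²) = √(0.246² + 0.279² × 78.0²) = 21.76; v² = 0.077841.
t = (21.76 − 0.246)/0.077841 = 276 days (vs. the pure-advection estimate x/v = 280 d).

276 days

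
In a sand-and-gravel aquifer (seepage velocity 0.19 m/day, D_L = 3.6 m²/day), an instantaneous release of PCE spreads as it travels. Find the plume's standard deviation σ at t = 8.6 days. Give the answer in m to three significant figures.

7.87 m

Dispersive spreading gives a Gaussian with σ² = 2Dt; advection only shifts the center.
σ = √(2 × 3.6 × 8.6) = 7.87 m.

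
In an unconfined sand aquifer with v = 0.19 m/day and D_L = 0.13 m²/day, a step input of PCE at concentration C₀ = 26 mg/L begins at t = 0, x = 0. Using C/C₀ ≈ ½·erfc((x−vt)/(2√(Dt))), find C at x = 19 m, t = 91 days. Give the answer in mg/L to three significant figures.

9.43 mg/L

For a continuous step input, C/C₀ ≈ ½·erfc((x−vt)/(2√(Dt))).
vt = 0.19 × 91 = 17.29 m and 2√(Dt) = 2√(0.13 × 91) = 6.879 m.
Argument (x−vt)/(2√(Dt)) = (19 − 17.29)/6.879 = 0.2486; ½·erfc(0.2486) = 0.3626.
C = 26 × 0.3626 = 9.43 mg/L.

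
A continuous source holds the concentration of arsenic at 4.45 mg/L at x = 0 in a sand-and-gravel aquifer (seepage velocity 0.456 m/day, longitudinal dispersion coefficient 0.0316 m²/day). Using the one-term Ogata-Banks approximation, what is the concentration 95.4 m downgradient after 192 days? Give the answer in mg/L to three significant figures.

0.0540 mg/L

For a continuous step input, C/C₀ ≈ ½·erfc((x−vt)/(2√(Dt))).
vt = 0.456 × 192 = 87.552 m and 2√(Dt) = 2√(0.0316 × 192) = 4.926 m.
Argument (x−vt)/(2√(Dt)) = (95.4 − 87.552)/4.926 = 1.593; ½·erfc(1.593) = 0.01213.
C = 4.45 × 0.01213 = 0.0540 mg/L.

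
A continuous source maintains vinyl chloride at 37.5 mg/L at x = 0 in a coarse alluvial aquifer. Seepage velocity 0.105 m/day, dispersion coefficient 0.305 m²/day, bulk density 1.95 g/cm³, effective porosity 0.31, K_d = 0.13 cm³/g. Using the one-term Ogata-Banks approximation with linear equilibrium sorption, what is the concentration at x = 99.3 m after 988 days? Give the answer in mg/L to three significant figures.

0.382 mg/L

Retardation factor R = 1 + ρ_b·K_d/n = 1 + 1.95 × 0.13/0.31 = 1.818.
Sorption retards both mechanisms: v_R = v/R = 0.05776 m/day, D_R = D/R = 0.1678 m²/day.
v_R·t = 0.05776 × 988 = 57.06688 m; 2√(D_R t) = 25.75 m; argument = (99.3 − 57.06688)/25.75 = 1.640.
C = C₀ × ½·erfc(1.640) = 37.5 × 0.01019 = 0.382 mg/L.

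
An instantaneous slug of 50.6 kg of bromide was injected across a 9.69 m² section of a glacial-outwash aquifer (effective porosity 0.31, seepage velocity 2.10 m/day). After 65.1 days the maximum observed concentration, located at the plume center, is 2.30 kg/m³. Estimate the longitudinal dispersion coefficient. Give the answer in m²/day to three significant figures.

At the plume center C_max = M/(n_e·A·√(4πDt)), so D = M²/(4πt·(n_e·A·C_max)²).
n_e·A·C_max = 0.31 × 9.69 × 2.30 = 6.909 kg/m.
D = 50.6²/(4π × 65.1 × 6.909²) = 0.0656 m²/day.

0.0656 m²/day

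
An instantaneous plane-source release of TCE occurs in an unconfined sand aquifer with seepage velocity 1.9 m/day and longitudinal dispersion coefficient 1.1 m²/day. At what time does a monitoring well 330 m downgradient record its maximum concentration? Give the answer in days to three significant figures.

For the 1D instantaneous-source solution, setting ∂C/∂t = 0 at fixed x gives v²t² + 2Dt − x² = 0, so t = (√(D² + v²x²) − D)/v².
√(D² + v²x²) = √(1.1² + 1.9² × 330²) = 627.0; v² = 3.61.
t = (627.0 − 1.1)/3.61 = 173 days (vs. the pure-advection estimate x/v = 174 d).

173 days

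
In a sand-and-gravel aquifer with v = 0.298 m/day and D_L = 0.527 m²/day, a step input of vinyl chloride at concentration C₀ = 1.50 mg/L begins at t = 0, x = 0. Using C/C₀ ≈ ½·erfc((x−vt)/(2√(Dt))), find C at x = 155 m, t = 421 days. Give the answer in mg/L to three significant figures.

For a continuous step input, C/C₀ ≈ ½·erfc((x−vt)/(2√(Dt))).
vt = 0.298 × 421 = 125.458 m and 2√(Dt) = 2√(0.527 × 421) = 29.79 m.
Argument (x−vt)/(2√(Dt)) = (155 − 125.458)/29.79 = 0.9917; ½·erfc(0.9917) = 0.08039.
C = 1.50 × 0.08039 = 0.121 mg/L.

0.121 mg/L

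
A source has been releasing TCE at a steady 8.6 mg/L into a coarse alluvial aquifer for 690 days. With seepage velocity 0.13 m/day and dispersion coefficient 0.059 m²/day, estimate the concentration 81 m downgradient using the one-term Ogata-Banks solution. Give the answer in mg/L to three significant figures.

7.16 mg/L

For a continuous step input, C/C₀ ≈ ½·erfc((x−vt)/(2√(Dt))).
vt = 0.13 × 690 = 89.7 m and 2√(Dt) = 2√(0.059 × 690) = 12.76 m.
Argument (x−vt)/(2√(Dt)) = (81 − 89.7)/12.76 = -0.6818; ½·erfc(-0.6818) = 0.8325.
C = 8.6 × 0.8325 = 7.16 mg/L.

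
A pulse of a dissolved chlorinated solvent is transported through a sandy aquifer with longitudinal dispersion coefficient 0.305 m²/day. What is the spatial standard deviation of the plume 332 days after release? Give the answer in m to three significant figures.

Dispersive spreading gives a Gaussian with σ² = 2Dt; advection only shifts the center.
σ = √(2 × 0.305 × 332) = 14.2 m.

14.2 m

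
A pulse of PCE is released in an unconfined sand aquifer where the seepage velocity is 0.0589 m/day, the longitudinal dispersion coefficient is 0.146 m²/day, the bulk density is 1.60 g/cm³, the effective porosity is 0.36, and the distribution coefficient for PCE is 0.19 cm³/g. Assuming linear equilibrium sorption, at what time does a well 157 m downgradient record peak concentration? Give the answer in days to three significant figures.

4840 days

Retardation factor R = 1 + ρ_b·K_d/n = 1 + 1.60 × 0.19/0.36 = 1.844.
Sorption retards both mechanisms: v_R = v/R = 0.03194 m/day, D_R = D/R = 0.07918 m²/day.
Peak time from v_R²t² + 2D_R t − x² = 0: t = (√(D_R² + v_R²x²) − D_R)/v_R².
√(D_R² + v_R²x²) = √(0.07918² + 0.03194² × 157²) = 5.015; v_R² = 0.001020.
t = (5.015 − 0.07918)/0.001020 = 4840 days.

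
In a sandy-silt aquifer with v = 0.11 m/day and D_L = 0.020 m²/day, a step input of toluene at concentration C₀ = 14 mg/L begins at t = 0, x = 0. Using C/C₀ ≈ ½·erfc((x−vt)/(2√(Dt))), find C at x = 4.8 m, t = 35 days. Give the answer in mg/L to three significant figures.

For a continuous step input, C/C₀ ≈ ½·erfc((x−vt)/(2√(Dt))).
vt = 0.11 × 35 = 3.85 m and 2√(Dt) = 2√(0.020 × 35) = 1.673 m.
Argument (x−vt)/(2√(Dt)) = (4.8 − 3.85)/1.673 = 0.5678; ½·erfc(0.5678) = 0.2110.
C = 14 × 0.2110 = 2.95 mg/L.

2.95 mg/L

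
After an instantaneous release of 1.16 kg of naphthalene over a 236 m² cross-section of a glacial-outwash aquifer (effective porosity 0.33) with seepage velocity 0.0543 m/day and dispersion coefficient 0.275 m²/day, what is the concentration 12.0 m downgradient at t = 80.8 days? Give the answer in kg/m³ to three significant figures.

0.000464 kg/m³

For an instantaneous plane source, C(x,t) = M/(n_e·A·√(4πDt)) · exp(−(x−vt)²/(4Dt)), with n_e·A the pore (flow) area.
Plume center vt = 0.0543 × 80.8 = 4.38744 m, so the well at 12.0 m is 7.61256 m downgradient of the peak.
√(4πDt) = 16.71 m, giving peak height M/(n_e·A·√(4πDt)) = 1.16/(0.33 × 236 × 16.71) = 0.0008914 kg/m³.
(x−vt)²/(4Dt) = (7.61256)²/(4 × 0.275 × 80.8) = 0.6520; exp(−0.6520) = 0.5210.
C = 0.0008914 × 0.5210 = 0.000464 kg/m³.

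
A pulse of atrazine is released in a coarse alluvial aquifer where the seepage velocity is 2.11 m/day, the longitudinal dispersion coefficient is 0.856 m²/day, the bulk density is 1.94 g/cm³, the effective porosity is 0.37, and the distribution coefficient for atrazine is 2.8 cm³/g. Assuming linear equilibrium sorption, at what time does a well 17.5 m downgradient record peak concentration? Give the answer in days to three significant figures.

Retardation factor R = 1 + ρ_b·K_d/n = 1 + 1.94 × 2.8/0.37 = 15.68.
Sorption retards both mechanisms: v_R = v/R = 0.1346 m/day, D_R = D/R = 0.05459 m²/day.
Peak time from v_R²t² + 2D_R t − x² = 0: t = (√(D_R² + v_R²x²) − D_R)/v_R².
√(D_R² + v_R²x²) = √(0.05459² + 0.1346² × 17.5²) = 2.356; v_R² = 0.01812.
t = (2.356 − 0.05459)/0.01812 = 127 days.

127 days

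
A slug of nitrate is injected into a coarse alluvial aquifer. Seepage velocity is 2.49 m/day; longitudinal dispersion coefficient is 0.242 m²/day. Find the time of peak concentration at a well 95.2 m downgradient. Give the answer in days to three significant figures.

For the 1D instantaneous-source solution, setting ∂C/∂t = 0 at fixed x gives v²t² + 2Dt − x² = 0, so t = (√(D² + v²x²) − D)/v².
√(D² + v²x²) = √(0.242² + 2.49² × 95.2²) = 237.0; v² = 6.2001.
t = (237.0 − 0.242)/6.2001 = 38.2 days (vs. the pure-advection estimate x/v = 38.2 d).

38.2 days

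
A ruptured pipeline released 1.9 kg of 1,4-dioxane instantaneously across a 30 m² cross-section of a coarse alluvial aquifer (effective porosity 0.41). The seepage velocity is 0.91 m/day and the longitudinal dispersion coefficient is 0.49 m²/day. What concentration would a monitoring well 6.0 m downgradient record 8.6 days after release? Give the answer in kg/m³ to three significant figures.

For an instantaneous plane source, C(x,t) = M/(n_e·A·√(4πDt)) · exp(−(x−vt)²/(4Dt)), with n_e·A the pore (flow) area.
Plume center vt = 0.91 × 8.6 = 7.826 m, so the well at 6.0 m is 1.826 m upgradient of the peak.
√(4πDt) = 7.277 m, giving peak height M/(n_e·A·√(4πDt)) = 1.9/(0.41 × 30 × 7.277) = 0.02123 kg/m³.
(x−vt)²/(4Dt) = (-1.826)²/(4 × 0.49 × 8.6) = 0.1978; exp(−0.1978) = 0.8205.
C = 0.02123 × 0.8205 = 0.0174 kg/m³.

0.0174 kg/m³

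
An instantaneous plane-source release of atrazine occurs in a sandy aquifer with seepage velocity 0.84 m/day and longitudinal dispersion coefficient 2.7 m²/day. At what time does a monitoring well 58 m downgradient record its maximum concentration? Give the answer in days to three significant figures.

For the 1D instantaneous-source solution, setting ∂C/∂t = 0 at fixed x gives v²t² + 2Dt − x² = 0, so t = (√(D² + v²x²) − D)/v².
√(D² + v²x²) = √(2.7² + 0.84² × 58²) = 48.79; v² = 0.7056.
t = (48.79 − 2.7)/0.7056 = 65.3 days (vs. the pure-advection estimate x/v = 69.0 d).

65.3 days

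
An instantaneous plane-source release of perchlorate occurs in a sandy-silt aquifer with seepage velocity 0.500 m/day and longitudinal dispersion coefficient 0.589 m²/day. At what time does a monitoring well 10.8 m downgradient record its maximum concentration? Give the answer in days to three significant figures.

19.4 days

For the 1D instantaneous-source solution, setting ∂C/∂t = 0 at fixed x gives v²t² + 2Dt − x² = 0, so t = (√(D² + v²x²) − D)/v².
√(D² + v²x²) = √(0.589² + 0.500² × 10.8²) = 5.432; v² = 0.25.
t = (5.432 − 0.589)/0.25 = 19.4 days (vs. the pure-advection estimate x/v = 21.6 d).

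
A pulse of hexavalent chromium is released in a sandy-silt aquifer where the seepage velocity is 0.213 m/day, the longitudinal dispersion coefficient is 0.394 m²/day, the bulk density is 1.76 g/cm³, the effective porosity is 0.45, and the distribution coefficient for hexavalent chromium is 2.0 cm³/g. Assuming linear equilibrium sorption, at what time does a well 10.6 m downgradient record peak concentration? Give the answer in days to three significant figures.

Retardation factor R = 1 + ρ_b·K_d/n = 1 + 1.76 × 2.0/0.45 = 8.822.
Sorption retards both mechanisms: v_R = v/R = 0.02414 m/day, D_R = D/R = 0.04466 m²/day.
Peak time from v_R²t² + 2D_R t − x² = 0: t = (√(D_R² + v_R²x²) − D_R)/v_R².
√(D_R² + v_R²x²) = √(0.04466² + 0.02414² × 10.6²) = 0.2598; v_R² = 0.0005827.
t = (0.2598 − 0.04466)/0.0005827 = 369 days.

369 days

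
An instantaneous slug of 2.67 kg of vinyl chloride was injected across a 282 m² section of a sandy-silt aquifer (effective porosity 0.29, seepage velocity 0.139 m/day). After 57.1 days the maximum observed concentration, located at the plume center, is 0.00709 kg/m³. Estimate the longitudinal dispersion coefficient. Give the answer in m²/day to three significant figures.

0.0296 m²/day

At the plume center C_max = M/(n_e·A·√(4πDt)), so D = M²/(4πt·(n_e·A·C_max)²).
n_e·A·C_max = 0.29 × 282 × 0.00709 = 0.5798 kg/m.
D = 2.67²/(4π × 57.1 × 0.5798²) = 0.0296 m²/day.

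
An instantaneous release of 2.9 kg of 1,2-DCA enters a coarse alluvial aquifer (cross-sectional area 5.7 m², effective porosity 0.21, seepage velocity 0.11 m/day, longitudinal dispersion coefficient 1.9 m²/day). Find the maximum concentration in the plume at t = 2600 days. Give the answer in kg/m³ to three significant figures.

The peak of an instantaneous 1D plume sits at x = vt; there the Gaussian factor is 1 and C_max = M/(n_e·A·√(4πDt)), where n_e·A is the pore area the mass is dissolved in.
√(4πDt) = √(4π × 1.9 × 2600) = 249.2 m, so C_max = 2.9/(0.21 × 5.7 × 249.2) = 0.00972 kg/m³.

0.00972 kg/m³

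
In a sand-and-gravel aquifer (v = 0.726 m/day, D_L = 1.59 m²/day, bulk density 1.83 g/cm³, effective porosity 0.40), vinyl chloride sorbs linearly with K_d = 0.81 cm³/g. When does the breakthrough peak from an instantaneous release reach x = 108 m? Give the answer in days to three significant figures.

686 days

Retardation factor R = 1 + ρ_b·K_d/n = 1 + 1.83 × 0.81/0.40 = 4.706.
Sorption retards both mechanisms: v_R = v/R = 0.1543 m/day, D_R = D/R = 0.3379 m²/day.
Peak time from v_R²t² + 2D_R t − x² = 0: t = (√(D_R² + v_R²x²) − D_R)/v_R².
√(D_R² + v_R²x²) = √(0.3379² + 0.1543² × 108²) = 16.67; v_R² = 0.02381.
t = (16.67 − 0.3379)/0.02381 = 686 days.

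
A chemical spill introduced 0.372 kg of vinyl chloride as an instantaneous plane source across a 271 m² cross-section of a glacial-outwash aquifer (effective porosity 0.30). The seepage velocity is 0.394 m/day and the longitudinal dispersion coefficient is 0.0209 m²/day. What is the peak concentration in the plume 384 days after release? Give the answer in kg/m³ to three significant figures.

0.000456 kg/m³

The peak of an instantaneous 1D plume sits at x = vt; there the Gaussian factor is 1 and C_max = M/(n_e·A·√(4πDt)), where n_e·A is the pore area the mass is dissolved in.
√(4πDt) = √(4π × 0.0209 × 384) = 10.04 m, so C_max = 0.372/(0.30 × 271 × 10.04) = 0.000456 kg/m³.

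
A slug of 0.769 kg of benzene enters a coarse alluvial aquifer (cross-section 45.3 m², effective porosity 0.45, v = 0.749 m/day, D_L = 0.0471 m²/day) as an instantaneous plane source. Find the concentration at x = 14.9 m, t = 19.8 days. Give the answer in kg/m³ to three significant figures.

For an instantaneous plane source, C(x,t) = M/(n_e·A·√(4πDt)) · exp(−(x−vt)²/(4Dt)), with n_e·A the pore (flow) area.
Plume center vt = 0.749 × 19.8 = 14.8302 m, so the well at 14.9 m is 0.0698 m downgradient of the peak.
√(4πDt) = 3.423 m, giving peak height M/(n_e·A·√(4πDt)) = 0.769/(0.45 × 45.3 × 3.423) = 0.01102 kg/m³.
(x−vt)²/(4Dt) = (0.0698)²/(4 × 0.0471 × 19.8) = 0.001306; exp(−0.001306) = 0.9987.
C = 0.01102 × 0.9987 = 0.0110 kg/m³.

0.0110 kg/m³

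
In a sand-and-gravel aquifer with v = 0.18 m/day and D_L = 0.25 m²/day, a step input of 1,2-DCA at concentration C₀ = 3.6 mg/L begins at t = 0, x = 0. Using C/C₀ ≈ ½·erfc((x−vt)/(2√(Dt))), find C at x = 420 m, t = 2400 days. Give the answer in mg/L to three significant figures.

2.29 mg/L

For a continuous step input, C/C₀ ≈ ½·erfc((x−vt)/(2√(Dt))).
vt = 0.18 × 2400 = 432 m and 2√(Dt) = 2√(0.25 × 2400) = 48.99 m.
Argument (x−vt)/(2√(Dt)) = (420 − 432)/48.99 = -0.2449; ½·erfc(-0.2449) = 0.6355.
C = 3.6 × 0.6355 = 2.29 mg/L.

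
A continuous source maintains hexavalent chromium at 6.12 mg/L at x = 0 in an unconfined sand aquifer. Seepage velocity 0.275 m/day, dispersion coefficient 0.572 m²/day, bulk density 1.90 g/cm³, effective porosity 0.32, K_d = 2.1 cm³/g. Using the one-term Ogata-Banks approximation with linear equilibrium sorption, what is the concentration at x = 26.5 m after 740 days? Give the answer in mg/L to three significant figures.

0.461 mg/L

Retardation factor R = 1 + ρ_b·K_d/n = 1 + 1.90 × 2.1/0.32 = 13.47.
Sorption retards both mechanisms: v_R = v/R = 0.02042 m/day, D_R = D/R = 0.04246 m²/day.
v_R·t = 0.02042 × 740 = 15.1108 m; 2√(D_R t) = 11.21 m; argument = (26.5 − 15.1108)/11.21 = 1.016.
C = C₀ × ½·erfc(1.016) = 6.12 × 0.07538 = 0.461 mg/L.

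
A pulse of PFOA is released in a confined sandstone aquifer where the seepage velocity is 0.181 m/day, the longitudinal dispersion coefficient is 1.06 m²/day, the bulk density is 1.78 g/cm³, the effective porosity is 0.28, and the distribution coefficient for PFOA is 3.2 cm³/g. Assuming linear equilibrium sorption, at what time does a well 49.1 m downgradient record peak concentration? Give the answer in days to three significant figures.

Retardation factor R = 1 + ρ_b·K_d/n = 1 + 1.78 × 3.2/0.28 = 21.34.
Sorption retards both mechanisms: v_R = v/R = 0.008482 m/day, D_R = D/R = 0.04967 m²/day.
Peak time from v_R²t² + 2D_R t − x² = 0: t = (√(D_R² + v_R²x²) − D_R)/v_R².
√(D_R² + v_R²x²) = √(0.04967² + 0.008482² × 49.1²) = 0.4194; v_R² = 7.194e-05.
t = (0.4194 − 0.04967)/7.194e-05 = 5140 days.

5140 days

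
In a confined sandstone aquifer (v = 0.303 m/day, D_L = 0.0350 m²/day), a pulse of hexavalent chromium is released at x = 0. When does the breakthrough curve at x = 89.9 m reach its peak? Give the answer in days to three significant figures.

296 days

For the 1D instantaneous-source solution, setting ∂C/∂t = 0 at fixed x gives v²t² + 2Dt − x² = 0, so t = (√(D² + v²x²) − D)/v².
√(D² + v²x²) = √(0.0350² + 0.303² × 89.9²) = 27.24; v² = 0.091809.
t = (27.24 − 0.0350)/0.091809 = 296 days (vs. the pure-advection estimate x/v = 297 d).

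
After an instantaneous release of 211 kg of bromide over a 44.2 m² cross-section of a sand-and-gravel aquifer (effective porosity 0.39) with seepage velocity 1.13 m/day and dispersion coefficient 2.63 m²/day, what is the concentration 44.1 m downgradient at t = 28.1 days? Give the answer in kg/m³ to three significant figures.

0.240 kg/m³

For an instantaneous plane source, C(x,t) = M/(n_e·A·√(4πDt)) · exp(−(x−vt)²/(4Dt)), with n_e·A the pore (flow) area.
Plume center vt = 1.13 × 28.1 = 31.753 m, so the well at 44.1 m is 12.347 m downgradient of the peak.
√(4πDt) = 30.47 m, giving peak height M/(n_e·A·√(4πDt)) = 211/(0.39 × 44.2 × 30.47) = 0.4017 kg/m³.
(x−vt)²/(4Dt) = (12.347)²/(4 × 2.63 × 28.1) = 0.5157; exp(−0.5157) = 0.5971.
C = 0.4017 × 0.5971 = 0.240 kg/m³.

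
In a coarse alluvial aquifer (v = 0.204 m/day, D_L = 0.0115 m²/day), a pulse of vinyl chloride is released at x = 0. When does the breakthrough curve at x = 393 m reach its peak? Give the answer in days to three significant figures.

1930 days

For the 1D instantaneous-source solution, setting ∂C/∂t = 0 at fixed x gives v²t² + 2Dt − x² = 0, so t = (√(D² + v²x²) − D)/v².
√(D² + v²x²) = √(0.0115² + 0.204² × 393²) = 80.17; v² = 0.041616.
t = (80.17 − 0.0115)/0.041616 = 1930 days (vs. the pure-advection estimate x/v = 1930 d).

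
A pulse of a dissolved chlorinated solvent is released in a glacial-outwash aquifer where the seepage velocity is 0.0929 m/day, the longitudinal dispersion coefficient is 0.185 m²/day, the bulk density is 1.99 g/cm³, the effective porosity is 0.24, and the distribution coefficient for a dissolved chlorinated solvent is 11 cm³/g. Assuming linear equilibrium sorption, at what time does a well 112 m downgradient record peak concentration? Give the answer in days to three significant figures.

109000 days

Retardation factor R = 1 + ρ_b·K_d/n = 1 + 1.99 × 11/0.24 = 92.21.
Sorption retards both mechanisms: v_R = v/R = 0.001007 m/day, D_R = D/R = 0.002006 m²/day.
Peak time from v_R²t² + 2D_R t − x² = 0: t = (√(D_R² + v_R²x²) − D_R)/v_R².
√(D_R² + v_R²x²) = √(0.002006² + 0.001007² × 112²) = 0.1128; v_R² = 1.014e-06.
t = (0.1128 − 0.002006)/1.014e-06 = 109000 days.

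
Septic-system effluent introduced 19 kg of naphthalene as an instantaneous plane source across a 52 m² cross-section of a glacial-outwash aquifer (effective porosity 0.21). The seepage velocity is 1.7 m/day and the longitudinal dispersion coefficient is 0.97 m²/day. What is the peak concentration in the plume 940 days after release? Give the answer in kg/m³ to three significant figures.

0.0163 kg/m³

The peak of an instantaneous 1D plume sits at x = vt; there the Gaussian factor is 1 and C_max = M/(n_e·A·√(4πDt)), where n_e·A is the pore area the mass is dissolved in.
√(4πDt) = √(4π × 0.97 × 940) = 107.0 m, so C_max = 19/(0.21 × 52 × 107.0) = 0.0163 kg/m³.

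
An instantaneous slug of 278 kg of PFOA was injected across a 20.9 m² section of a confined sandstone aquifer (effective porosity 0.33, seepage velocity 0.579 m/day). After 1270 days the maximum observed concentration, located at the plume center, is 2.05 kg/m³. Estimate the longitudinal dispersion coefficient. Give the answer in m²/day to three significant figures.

At the plume center C_max = M/(n_e·A·√(4πDt)), so D = M²/(4πt·(n_e·A·C_max)²).
n_e·A·C_max = 0.33 × 20.9 × 2.05 = 14.14 kg/m.
D = 278²/(4π × 1270 × 14.14²) = 0.0242 m²/day.

0.0242 m²/day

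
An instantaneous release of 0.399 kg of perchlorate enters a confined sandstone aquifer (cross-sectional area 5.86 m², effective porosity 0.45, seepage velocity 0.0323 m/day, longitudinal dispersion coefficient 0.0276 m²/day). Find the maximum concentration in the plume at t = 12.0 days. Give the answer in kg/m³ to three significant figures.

0.0742 kg/m³

The peak of an instantaneous 1D plume sits at x = vt; there the Gaussian factor is 1 and C_max = M/(n_e·A·√(4πDt)), where n_e·A is the pore area the mass is dissolved in.
√(4πDt) = √(4π × 0.0276 × 12.0) = 2.040 m, so C_max = 0.399/(0.45 × 5.86 × 2.040) = 0.0742 kg/m³.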